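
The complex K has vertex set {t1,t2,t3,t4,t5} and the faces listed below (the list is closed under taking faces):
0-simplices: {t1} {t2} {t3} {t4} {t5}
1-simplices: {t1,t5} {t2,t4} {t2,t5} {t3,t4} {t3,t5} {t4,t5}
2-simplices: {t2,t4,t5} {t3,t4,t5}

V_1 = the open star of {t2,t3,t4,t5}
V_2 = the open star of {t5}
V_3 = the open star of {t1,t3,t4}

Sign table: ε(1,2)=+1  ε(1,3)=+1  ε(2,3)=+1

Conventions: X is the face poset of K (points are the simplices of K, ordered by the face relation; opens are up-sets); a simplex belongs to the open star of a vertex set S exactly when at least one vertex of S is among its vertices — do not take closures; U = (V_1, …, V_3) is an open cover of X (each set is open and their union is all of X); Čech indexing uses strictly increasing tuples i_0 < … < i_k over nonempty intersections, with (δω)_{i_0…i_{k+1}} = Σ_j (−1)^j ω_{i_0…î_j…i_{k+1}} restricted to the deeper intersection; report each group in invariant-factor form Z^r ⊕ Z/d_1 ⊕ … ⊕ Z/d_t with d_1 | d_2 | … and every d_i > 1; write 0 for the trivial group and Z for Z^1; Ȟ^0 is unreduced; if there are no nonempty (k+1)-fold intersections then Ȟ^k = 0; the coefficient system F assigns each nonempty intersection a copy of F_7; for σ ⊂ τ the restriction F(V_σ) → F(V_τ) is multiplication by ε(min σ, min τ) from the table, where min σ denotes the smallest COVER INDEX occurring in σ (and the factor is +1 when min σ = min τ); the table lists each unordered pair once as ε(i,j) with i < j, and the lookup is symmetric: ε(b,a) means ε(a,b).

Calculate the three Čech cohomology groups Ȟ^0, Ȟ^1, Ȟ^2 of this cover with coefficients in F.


nonempty intersections:
  V1={{t2},{t3},{t4},{t5},{t1,t5},{t2,t4},{t2,t5},{t3,t4},{t3,t5},{t4,t5},{t2,t4,t5},{t3,t4,t5}} V2={{t5},{t1,t5},{t2,t5},{t3,t5},{t4,t5},{t2,t4,t5},{t3,t4,t5}} V3={{t1},{t3},{t4},{t1,t5},{t2,t4},{t3,t4},{t3,t5},{t4,t5},{t2,t4,t5},{t3,t4,t5}}
  V12={{t5},{t1,t5},{t2,t5},{t3,t5},{t4,t5},{t2,t4,t5},{t3,t4,t5}} V13={{t3},{t4},{t1,t5},{t2,t4},{t3,t4},{t3,t5},{t4,t5},{t2,t4,t5},{t3,t4,t5}} V23={{t1,t5},{t3,t5},{t4,t5},{t2,t4,t5},{t3,t4,t5}}
  V123={{t1,t5},{t3,t5},{t4,t5},{t2,t4,t5},{t3,t4,t5}}
C dims 3,3,1; δ0: rk_F7 2; δ1: rk_F7 1
Ȟ^0: (3−2)−0=1 ⇒ Z/7
Ȟ^1: (3−1)−2=0 ⇒ 0
Ȟ^2: (1−0)−1=0 ⇒ 0

Ȟ^0 ≅ Z/7, Ȟ^1 ≅ 0 and Ȟ^2 ≅ 0


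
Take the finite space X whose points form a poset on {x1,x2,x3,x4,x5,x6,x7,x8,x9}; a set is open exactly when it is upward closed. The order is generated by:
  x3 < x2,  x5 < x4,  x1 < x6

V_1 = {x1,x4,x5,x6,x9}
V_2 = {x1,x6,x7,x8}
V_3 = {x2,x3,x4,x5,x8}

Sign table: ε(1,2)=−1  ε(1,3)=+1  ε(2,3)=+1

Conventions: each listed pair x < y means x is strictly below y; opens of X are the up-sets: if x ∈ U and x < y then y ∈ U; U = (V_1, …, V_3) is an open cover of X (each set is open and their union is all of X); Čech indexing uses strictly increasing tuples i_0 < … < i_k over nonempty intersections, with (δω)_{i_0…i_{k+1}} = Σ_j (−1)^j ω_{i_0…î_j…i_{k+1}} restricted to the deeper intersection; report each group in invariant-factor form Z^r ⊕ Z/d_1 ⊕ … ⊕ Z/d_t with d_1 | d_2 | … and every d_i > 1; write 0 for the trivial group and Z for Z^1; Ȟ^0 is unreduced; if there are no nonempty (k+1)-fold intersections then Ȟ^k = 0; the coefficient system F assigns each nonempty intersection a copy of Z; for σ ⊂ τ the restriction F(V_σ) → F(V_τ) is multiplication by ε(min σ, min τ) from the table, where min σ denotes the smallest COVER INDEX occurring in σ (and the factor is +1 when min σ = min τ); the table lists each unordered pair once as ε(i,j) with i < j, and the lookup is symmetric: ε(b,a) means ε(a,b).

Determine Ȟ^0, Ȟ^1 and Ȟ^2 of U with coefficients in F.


nonempty overlaps:
  V12={x1,x6} V13={x4,x5} V23={x8}
C dims 3,3; δ0: rk 3, SNF 1^2·2
degree 0: 3−3−0 = 0 → Ȟ^0 ≅ 0
degree 1: 3−0−3 = 0 plus torsion [2] → Ȟ^1 ≅ Z/2
degree 2: 0−0−0 = 0 → Ȟ^2 ≅ 0

Ȟ^0(U;F) ≅ 0, Ȟ^1(U;F) ≅ Z/2 and Ȟ^2(U;F) ≅ 0


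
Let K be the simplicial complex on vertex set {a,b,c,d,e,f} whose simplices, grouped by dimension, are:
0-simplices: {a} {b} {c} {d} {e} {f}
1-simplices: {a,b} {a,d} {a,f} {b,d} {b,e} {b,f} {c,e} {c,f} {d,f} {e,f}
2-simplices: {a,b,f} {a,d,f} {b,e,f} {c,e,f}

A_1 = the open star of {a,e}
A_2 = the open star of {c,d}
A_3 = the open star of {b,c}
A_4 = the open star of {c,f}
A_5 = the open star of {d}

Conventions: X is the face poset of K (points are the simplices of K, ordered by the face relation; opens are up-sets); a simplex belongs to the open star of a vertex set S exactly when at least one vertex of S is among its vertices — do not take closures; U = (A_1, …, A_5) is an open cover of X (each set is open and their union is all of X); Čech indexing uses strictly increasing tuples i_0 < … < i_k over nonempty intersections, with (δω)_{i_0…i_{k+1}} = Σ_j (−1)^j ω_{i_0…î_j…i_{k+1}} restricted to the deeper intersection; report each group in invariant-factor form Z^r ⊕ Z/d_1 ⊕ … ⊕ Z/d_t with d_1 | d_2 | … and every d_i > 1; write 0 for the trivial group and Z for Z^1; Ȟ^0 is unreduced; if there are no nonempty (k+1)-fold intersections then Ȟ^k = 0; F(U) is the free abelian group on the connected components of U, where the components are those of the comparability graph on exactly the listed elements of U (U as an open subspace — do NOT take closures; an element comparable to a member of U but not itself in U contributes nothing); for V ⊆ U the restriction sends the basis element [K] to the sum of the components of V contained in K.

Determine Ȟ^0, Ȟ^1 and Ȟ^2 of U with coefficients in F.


nerve simplices:
  A1={{a},{e},{a,b},{a,d},{a,f},{b,e},{c,e},{e,f},{a,b,f},{a,d,f},{b,e,f},{c,e,f}} A2={{c},{d},{a,d},{b,d},{c,e},{c,f},{d,f},{a,d,f},{c,e,f}} A3={{b},{c},{a,b},{b,d},{b,e},{b,f},{c,e},{c,f},{a,b,f},{b,e,f},{c,e,f}} A4={{c},{f},{a,f},{b,f},{c,e},{c,f},{d,f},{e,f},{a,b,f},{a,d,f},{b,e,f},{c,e,f}} A5={{d},{a,d},{b,d},{d,f},{a,d,f}}
  A12={{a,d},{c,e},{a,d,f},{c,e,f}} A13={{a,b},{b,e},{c,e},{a,b,f},{b,e,f},{c,e,f}} A14={{a,f},{c,e},{e,f},{a,b,f},{a,d,f},{b,e,f},{c,e,f}} A15={{a,d},{a,d,f}} A23={{c},{b,d},{c,e},{c,f},{c,e,f}} A24={{c},{c,e},{c,f},{d,f},{a,d,f},{c,e,f}} A25={{d},{a,d},{b,d},{d,f},{a,d,f}} A34={{c},{b,f},{c,e},{c,f},{a,b,f},{b,e,f},{c,e,f}} A35={{b,d}} A45={{d,f},{a,d,f}}
  A123={{c,e},{c,e,f}} A124={{c,e},{a,d,f},{c,e,f}} A125={{a,d},{a,d,f}} A134={{c,e},{a,b,f},{b,e,f},{c,e,f}} A145={{a,d,f}} A234={{c},{c,e},{c,f},{c,e,f}} A235={{b,d}} A245={{d,f},{a,d,f}}
  A1234={{c,e},{c,e,f}} A1245={{a,d,f}}
components per intersection:
  A1: {{a},{a,b},{a,d},{a,f},{a,b,f},{a,d,f}} {{e},{b,e},{c,e},{e,f},{b,e,f},{c,e,f}}
  A2: {{c},{c,e},{c,f},{c,e,f}} {{d},{a,d},{b,d},{d,f},{a,d,f}}
  A3: {{b},{a,b},{b,d},{b,e},{b,f},{a,b,f},{b,e,f}} {{c},{c,e},{c,f},{c,e,f}}
  A4: {{c},{f},{a,f},{b,f},{c,e},{c,f},{d,f},{e,f},{a,b,f},{a,d,f},{b,e,f},{c,e,f}}
  A5: {{d},{a,d},{b,d},{d,f},{a,d,f}}
  A12: {{a,d},{a,d,f}} {{c,e},{c,e,f}}
  A13: {{a,b},{a,b,f}} {{b,e},{b,e,f}} {{c,e},{c,e,f}}
  A14: {{a,f},{a,b,f},{a,d,f}} {{c,e},{e,f},{b,e,f},{c,e,f}}
  A15: {{a,d},{a,d,f}}
  A23: {{c},{c,e},{c,f},{c,e,f}} {{b,d}}
  A24: {{c},{c,e},{c,f},{c,e,f}} {{d,f},{a,d,f}}
  A25: {{d},{a,d},{b,d},{d,f},{a,d,f}}
  A34: {{c},{c,e},{c,f},{c,e,f}} {{b,f},{a,b,f},{b,e,f}}
  A35: {{b,d}}
  A45: {{d,f},{a,d,f}}
  A123: {{c,e},{c,e,f}}
  A124: {{c,e},{c,e,f}} {{a,d,f}}
  A125: {{a,d},{a,d,f}}
  A134: {{c,e},{c,e,f}} {{a,b,f}} {{b,e,f}}
  A145: {{a,d,f}}
  A234: {{c},{c,e},{c,f},{c,e,f}}
  A235: {{b,d}}
  A245: {{d,f},{a,d,f}}
  A1234: {{c,e},{c,e,f}}
  A1245: {{a,d,f}}
C dims 8,17,11,2; δ0: rk 7, SNF 1^7; δ1: rk 9, SNF 1^9; δ2: rk 2, SNF 1^2
degree 0: 8−7−0 = 1 → Ȟ^0 ≅ Z
degree 1: 17−9−7 = 1 → Ȟ^1 ≅ Z
degree 2: 11−2−9 = 0 → Ȟ^2 ≅ 0

Ȟ^0 = Z, Ȟ^1 = Z, Ȟ^2 = 0


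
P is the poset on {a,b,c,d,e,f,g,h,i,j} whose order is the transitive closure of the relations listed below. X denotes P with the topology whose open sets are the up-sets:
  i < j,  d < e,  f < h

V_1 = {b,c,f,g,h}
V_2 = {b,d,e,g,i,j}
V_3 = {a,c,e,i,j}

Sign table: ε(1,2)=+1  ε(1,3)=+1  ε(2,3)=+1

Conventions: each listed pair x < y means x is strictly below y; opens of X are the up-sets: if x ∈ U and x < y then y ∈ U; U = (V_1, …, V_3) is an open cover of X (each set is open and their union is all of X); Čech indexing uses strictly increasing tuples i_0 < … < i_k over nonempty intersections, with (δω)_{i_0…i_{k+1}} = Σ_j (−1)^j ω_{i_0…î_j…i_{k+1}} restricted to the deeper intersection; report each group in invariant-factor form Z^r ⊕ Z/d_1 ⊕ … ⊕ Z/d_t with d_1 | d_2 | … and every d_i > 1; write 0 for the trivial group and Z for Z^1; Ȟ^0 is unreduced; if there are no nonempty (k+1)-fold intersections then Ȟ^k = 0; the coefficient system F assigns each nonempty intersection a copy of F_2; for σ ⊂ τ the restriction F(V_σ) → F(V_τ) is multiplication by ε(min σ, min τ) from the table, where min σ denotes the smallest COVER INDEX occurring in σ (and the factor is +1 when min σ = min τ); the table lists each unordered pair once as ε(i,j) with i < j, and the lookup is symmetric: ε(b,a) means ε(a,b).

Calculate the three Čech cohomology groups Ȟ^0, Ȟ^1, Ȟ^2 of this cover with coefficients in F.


Ȟ^0(U;F) ≅ Z/2,  Ȟ^1(U;F) ≅ Z/2,  Ȟ^2(U;F) ≅ 0

nonempty overlaps:
  V12={b,g} V13={c} V23={e,i,j}
C dims 3,3; δ0: rk_F2 2
degree 0: 3−2−0 = 1 → Ȟ^0 ≅ Z/2
degree 1: 3−0−2 = 1 → Ȟ^1 ≅ Z/2
degree 2: 0−0−0 = 0 → Ȟ^2 ≅ 0


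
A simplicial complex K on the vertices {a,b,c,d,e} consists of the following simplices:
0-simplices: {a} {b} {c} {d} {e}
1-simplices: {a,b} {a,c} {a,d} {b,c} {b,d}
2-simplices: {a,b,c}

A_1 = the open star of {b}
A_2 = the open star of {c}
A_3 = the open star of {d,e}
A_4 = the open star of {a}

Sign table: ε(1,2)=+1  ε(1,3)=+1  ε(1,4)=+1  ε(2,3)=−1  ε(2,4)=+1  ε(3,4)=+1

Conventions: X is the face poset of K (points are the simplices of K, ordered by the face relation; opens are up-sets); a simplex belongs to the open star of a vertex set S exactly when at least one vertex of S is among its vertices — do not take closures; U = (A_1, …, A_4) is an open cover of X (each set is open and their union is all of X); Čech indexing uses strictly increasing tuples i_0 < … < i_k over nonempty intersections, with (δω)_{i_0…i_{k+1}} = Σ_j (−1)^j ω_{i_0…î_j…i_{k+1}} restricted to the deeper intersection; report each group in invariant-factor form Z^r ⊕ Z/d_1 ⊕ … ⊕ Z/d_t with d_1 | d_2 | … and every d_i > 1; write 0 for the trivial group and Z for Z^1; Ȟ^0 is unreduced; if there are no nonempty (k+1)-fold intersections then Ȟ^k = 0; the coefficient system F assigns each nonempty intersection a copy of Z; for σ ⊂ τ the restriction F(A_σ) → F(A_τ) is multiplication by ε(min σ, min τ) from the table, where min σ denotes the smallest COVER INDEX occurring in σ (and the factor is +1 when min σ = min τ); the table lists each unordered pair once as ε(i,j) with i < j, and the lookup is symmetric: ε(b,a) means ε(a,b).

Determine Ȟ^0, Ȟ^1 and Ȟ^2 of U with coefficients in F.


Ȟ^0 ≅ Z, Ȟ^1 ≅ Z and Ȟ^2 ≅ 0

nerve simplices:
  A1={{b},{a,b},{b,c},{b,d},{a,b,c}} A2={{c},{a,c},{b,c},{a,b,c}} A3={{d},{e},{a,d},{b,d}} A4={{a},{a,b},{a,c},{a,d},{a,b,c}}
  A12={{b,c},{a,b,c}} A13={{b,d}} A14={{a,b},{a,b,c}} A24={{a,c},{a,b,c}} A34={{a,d}}
  A124={{a,b,c}}
C dims 4,5,1; δ0: rk 3, SNF 1^3; δ1: rk 1, SNF 1^1
degree 0: 4−3−0 = 1 → Ȟ^0 ≅ Z
degree 1: 5−1−3 = 1 → Ȟ^1 ≅ Z
degree 2: 1−0−1 = 0 → Ȟ^2 ≅ 0


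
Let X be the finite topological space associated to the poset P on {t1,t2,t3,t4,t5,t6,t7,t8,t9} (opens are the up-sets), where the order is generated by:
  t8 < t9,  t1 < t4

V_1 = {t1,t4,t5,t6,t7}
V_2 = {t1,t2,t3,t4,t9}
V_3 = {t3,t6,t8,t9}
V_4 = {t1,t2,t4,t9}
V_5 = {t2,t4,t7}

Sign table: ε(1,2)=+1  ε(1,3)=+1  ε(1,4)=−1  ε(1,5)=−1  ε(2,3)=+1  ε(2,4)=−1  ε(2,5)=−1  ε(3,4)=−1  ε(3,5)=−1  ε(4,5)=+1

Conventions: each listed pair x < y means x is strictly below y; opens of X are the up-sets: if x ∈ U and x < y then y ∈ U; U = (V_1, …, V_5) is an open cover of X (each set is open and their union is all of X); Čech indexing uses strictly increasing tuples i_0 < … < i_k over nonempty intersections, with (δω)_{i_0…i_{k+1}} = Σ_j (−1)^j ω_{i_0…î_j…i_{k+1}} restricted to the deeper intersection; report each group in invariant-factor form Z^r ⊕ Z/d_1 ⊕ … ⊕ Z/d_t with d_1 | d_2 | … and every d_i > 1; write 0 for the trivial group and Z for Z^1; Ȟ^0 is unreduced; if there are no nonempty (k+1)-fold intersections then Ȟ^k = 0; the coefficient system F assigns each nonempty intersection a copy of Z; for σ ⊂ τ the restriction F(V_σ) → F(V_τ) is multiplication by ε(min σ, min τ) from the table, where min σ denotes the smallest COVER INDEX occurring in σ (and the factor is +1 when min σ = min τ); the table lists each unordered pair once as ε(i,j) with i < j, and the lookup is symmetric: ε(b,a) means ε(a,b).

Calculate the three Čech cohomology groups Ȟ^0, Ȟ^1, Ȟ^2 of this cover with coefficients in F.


nonempty intersections:
  V12={t1,t4} V13={t6} V14={t1,t4} V15={t4,t7} V23={t3,t9} V24={t1,t2,t4,t9} V25={t2,t4} V34={t9} V45={t2,t4}
  V124={t1,t4} V125={t4} V145={t4} V234={t9} V245={t2,t4}
  V1245={t4}
C dims 5,9,5,1; δ0: rk 4, SNF 1^4; δ1: rk 4, SNF 1^4; δ2: rk 1, SNF 1^1
Ȟ^0: (5−4)−0=1 ⇒ Z
Ȟ^1: (9−4)−4=1 ⇒ Z
Ȟ^2: (5−1)−4=0 ⇒ 0

Ȟ^0 ≅ Z, Ȟ^1 ≅ Z, Ȟ^2 ≅ 0


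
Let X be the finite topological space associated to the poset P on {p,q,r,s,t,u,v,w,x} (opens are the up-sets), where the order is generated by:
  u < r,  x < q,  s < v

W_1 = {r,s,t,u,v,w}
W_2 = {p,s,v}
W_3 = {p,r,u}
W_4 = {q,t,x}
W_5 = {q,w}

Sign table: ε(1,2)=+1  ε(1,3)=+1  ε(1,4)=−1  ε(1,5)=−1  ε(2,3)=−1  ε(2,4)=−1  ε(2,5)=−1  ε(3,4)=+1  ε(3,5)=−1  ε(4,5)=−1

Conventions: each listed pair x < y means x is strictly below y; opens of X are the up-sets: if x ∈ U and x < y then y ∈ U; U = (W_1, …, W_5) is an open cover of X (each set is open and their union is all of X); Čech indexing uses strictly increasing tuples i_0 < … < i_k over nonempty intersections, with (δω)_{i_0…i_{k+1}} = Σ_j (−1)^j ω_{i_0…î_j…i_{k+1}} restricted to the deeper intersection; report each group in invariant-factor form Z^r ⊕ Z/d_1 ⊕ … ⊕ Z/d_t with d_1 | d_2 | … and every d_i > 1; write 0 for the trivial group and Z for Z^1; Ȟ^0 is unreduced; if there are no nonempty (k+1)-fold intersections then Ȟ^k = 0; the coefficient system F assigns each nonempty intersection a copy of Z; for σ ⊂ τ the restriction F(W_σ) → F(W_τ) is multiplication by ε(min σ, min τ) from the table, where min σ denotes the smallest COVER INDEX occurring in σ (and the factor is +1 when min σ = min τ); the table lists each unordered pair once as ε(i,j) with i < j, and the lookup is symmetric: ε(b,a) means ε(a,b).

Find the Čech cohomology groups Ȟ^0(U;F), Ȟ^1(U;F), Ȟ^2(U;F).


Ȟ^0 ≅ 0,  Ȟ^1 ≅ Z ⊕ Z/2,  Ȟ^2 ≅ 0

intersection data:
  W12={s,v} W13={r,u} W14={t} W15={w} W23={p} W45={q}
C dims 5,6; δ0: rk 5, SNF 1^4·2
Ȟ^0 = (5 − 5) − 0 = 0, so Ȟ^0 ≅ 0
Ȟ^1 = (6 − 0) − 5 = 1 plus torsion [2], so Ȟ^1 ≅ Z ⊕ Z/2
Ȟ^2 = (0 − 0) − 0 = 0, so Ȟ^2 ≅ 0


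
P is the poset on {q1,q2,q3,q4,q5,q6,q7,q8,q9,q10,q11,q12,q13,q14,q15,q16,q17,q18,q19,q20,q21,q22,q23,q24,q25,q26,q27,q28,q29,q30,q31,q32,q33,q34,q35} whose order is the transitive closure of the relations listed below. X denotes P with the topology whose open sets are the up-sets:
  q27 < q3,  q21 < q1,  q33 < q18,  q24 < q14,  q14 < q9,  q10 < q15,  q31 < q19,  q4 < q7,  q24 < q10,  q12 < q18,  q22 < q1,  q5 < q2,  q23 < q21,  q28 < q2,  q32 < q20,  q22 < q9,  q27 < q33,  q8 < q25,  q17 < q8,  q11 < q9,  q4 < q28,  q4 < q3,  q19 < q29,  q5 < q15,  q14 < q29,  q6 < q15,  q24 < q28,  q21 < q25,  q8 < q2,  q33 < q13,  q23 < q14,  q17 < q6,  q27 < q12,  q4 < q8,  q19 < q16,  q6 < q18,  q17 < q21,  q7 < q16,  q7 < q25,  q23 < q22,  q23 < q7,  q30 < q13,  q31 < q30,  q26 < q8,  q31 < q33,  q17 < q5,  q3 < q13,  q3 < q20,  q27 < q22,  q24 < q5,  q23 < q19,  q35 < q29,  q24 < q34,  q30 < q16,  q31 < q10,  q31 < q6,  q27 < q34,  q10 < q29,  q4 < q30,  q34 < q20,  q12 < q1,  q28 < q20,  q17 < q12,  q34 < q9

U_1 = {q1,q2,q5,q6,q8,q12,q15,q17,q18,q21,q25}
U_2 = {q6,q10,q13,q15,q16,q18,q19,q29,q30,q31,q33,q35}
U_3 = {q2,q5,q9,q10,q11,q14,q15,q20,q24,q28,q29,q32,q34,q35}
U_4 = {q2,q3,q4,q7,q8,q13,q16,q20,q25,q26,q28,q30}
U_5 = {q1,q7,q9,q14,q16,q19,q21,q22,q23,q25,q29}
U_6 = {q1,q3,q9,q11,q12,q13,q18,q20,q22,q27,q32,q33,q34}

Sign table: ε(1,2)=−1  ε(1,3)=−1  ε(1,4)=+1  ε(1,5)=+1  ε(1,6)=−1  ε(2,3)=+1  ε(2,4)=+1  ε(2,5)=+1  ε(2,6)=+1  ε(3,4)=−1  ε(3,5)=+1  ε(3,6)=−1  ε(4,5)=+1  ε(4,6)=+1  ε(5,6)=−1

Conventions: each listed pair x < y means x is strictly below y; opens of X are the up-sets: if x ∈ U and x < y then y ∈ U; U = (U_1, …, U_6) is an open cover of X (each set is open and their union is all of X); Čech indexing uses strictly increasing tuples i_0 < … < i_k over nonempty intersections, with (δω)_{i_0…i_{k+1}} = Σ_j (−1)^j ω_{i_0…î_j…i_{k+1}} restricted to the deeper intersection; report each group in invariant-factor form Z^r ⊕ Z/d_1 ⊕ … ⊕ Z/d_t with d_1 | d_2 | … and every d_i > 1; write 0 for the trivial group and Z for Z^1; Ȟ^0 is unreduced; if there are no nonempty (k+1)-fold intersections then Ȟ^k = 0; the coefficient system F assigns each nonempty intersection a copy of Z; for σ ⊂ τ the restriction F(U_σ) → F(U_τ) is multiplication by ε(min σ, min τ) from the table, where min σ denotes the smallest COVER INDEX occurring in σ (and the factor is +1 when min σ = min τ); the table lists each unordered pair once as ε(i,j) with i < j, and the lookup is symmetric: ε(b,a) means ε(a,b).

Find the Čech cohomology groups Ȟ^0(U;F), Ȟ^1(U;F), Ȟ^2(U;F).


Ȟ^0(U;F) ≅ 0; Ȟ^1(U;F) ≅ Z/2; Ȟ^2(U;F) ≅ Z

intersection data:
  U12={q6,q15,q18} U13={q2,q5,q15} U14={q2,q8,q25} U15={q1,q21,q25} U16={q1,q12,q18} U23={q10,q15,q29,q35} U24={q13,q16,q30} U25={q16,q19,q29} U26={q13,q18,q33} U34={q2,q20,q28} U35={q9,q14,q29} U36={q9,q11,q20,q32,q34} U45={q7,q16,q25} U46={q3,q13,q20} U56={q1,q9,q22}
  U123={q15} U126={q18} U134={q2} U145={q25} U156={q1} U235={q29} U245={q16} U246={q13} U346={q20} U356={q9}
C dims 6,15,10; δ0: rk 6, SNF 1^5·2; δ1: rk 9, SNF 1^9
Ȟ^0 = (6 − 6) − 0 = 0, so Ȟ^0 ≅ 0
Ȟ^1 = (15 − 9) − 6 = 0 plus torsion [2], so Ȟ^1 ≅ Z/2
Ȟ^2 = (10 − 0) − 9 = 1, so Ȟ^2 ≅ Z


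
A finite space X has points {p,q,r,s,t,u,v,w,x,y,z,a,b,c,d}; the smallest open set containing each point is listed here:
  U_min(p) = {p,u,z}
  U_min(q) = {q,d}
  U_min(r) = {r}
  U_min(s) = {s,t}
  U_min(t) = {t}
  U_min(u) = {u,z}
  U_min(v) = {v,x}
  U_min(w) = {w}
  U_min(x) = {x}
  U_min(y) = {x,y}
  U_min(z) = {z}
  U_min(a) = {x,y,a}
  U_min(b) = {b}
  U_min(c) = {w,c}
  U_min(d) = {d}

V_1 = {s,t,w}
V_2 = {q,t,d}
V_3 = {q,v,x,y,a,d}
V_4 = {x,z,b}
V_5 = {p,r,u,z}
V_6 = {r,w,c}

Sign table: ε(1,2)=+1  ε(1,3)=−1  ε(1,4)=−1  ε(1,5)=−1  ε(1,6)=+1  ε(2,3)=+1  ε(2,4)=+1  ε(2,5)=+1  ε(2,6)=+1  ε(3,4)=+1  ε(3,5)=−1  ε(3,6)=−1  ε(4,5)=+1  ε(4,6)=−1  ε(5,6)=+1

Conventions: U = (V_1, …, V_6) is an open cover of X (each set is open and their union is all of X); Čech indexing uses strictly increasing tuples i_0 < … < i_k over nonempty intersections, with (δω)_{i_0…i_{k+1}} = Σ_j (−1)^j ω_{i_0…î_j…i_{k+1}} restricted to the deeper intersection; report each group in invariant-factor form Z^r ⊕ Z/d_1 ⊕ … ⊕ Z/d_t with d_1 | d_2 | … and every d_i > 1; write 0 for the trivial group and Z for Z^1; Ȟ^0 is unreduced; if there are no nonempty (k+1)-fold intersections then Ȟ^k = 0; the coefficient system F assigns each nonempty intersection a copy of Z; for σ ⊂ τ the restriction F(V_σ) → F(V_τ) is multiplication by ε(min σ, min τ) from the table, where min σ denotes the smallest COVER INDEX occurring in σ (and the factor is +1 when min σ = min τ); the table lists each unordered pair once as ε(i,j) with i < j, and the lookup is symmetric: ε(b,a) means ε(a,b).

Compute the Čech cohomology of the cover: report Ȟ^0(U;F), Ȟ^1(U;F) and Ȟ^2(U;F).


nonempty overlaps:
  V12={t} V16={w} V23={q,d} V34={x} V45={z} V56={r}
C dims 6,6; δ0: rk 5, SNF 1^5
degree 0: 6−5−0 = 1 → Ȟ^0 ≅ Z
degree 1: 6−0−5 = 1 → Ȟ^1 ≅ Z
degree 2: 0−0−0 = 0 → Ȟ^2 ≅ 0

Ȟ^0 ≅ Z, Ȟ^1 ≅ Z and Ȟ^2 ≅ 0


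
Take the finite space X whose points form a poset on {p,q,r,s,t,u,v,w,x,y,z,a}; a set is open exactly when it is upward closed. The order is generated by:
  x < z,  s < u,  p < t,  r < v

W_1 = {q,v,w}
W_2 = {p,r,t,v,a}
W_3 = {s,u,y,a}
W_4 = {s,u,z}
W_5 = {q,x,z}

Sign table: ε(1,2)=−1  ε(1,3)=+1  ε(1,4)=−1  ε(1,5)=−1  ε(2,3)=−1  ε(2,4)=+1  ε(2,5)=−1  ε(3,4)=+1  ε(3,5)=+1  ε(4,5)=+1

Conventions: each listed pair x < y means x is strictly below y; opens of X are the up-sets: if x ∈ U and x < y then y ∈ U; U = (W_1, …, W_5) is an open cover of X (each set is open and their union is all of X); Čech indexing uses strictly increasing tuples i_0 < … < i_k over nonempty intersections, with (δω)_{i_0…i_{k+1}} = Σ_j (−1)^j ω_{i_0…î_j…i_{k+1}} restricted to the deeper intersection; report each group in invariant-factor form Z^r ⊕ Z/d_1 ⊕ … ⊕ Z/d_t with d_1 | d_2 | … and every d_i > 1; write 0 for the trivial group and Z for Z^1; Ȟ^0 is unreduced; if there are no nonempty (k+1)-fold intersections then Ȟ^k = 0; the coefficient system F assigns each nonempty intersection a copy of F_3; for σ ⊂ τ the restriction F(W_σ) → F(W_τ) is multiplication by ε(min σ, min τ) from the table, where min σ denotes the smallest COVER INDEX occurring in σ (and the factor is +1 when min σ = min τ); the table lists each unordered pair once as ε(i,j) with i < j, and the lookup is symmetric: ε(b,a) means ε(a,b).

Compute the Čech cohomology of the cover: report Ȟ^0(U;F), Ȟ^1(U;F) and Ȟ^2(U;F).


Ȟ^0 ≅ 0,  Ȟ^1 ≅ 0,  Ȟ^2 ≅ 0

cover nerve:
  W12={v} W15={q} W23={a} W34={s,u} W45={z}
C dims 5,5; δ0: rk_F3 5
Ȟ^0: (5−5)−0=0 ⇒ 0
Ȟ^1: (5−0)−5=0 ⇒ 0
Ȟ^2: (0−0)−0=0 ⇒ 0


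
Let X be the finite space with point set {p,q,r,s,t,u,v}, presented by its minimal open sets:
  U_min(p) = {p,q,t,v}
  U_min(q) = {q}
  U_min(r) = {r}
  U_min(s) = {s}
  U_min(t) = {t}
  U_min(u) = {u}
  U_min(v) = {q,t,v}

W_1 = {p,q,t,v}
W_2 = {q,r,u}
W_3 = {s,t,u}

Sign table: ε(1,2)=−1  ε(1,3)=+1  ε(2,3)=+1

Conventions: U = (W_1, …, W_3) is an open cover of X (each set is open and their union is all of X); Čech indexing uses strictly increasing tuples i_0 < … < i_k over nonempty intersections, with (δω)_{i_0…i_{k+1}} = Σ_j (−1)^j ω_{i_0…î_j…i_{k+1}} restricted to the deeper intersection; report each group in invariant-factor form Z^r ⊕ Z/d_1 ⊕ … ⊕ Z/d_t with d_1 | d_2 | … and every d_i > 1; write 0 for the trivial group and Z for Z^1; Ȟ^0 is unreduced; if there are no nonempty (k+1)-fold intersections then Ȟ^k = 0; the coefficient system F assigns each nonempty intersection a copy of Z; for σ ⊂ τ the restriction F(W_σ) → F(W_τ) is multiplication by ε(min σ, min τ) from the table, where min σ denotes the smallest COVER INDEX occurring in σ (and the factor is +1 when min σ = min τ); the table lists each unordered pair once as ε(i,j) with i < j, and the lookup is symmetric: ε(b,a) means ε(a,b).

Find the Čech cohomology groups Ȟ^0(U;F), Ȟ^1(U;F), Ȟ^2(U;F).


Ȟ^0 = 0, Ȟ^1 = Z/2, Ȟ^2 = 0

nonempty intersections:
  W12={q} W13={t} W23={u}
C dims 3,3; δ0: rk 3, SNF 1^2·2
Ȟ^0: (3−3)−0=0 ⇒ 0
Ȟ^1: (3−0)−3=0 plus torsion [2] ⇒ Z/2
Ȟ^2: (0−0)−0=0 ⇒ 0


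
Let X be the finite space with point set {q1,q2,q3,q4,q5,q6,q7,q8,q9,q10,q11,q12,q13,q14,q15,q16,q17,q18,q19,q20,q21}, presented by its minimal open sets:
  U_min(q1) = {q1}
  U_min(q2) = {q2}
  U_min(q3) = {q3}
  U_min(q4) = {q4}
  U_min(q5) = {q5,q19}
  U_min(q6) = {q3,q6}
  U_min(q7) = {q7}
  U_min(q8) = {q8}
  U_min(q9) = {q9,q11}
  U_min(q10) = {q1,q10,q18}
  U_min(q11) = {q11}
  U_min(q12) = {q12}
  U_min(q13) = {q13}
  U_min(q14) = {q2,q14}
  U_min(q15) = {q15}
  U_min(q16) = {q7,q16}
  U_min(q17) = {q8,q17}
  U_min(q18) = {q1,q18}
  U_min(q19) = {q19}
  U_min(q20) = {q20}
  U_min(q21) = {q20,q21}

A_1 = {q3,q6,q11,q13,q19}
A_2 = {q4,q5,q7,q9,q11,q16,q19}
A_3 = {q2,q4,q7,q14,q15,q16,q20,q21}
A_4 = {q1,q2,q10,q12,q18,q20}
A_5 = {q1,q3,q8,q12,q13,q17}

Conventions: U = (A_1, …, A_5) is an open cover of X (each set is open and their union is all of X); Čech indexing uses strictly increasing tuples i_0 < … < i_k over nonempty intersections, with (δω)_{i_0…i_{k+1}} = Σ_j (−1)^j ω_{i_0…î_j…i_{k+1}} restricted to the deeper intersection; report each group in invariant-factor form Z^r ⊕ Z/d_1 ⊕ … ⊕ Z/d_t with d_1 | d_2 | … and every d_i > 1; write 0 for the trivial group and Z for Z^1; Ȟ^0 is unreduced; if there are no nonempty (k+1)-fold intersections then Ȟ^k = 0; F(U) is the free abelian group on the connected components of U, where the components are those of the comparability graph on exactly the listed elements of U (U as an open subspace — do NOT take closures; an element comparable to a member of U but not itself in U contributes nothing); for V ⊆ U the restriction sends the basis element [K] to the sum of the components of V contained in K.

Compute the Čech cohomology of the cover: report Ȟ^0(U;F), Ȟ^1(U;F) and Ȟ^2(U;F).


Ȟ^0 = Z^12,  Ȟ^1 = 0,  Ȟ^2 = 0

cover nerve:
  A12={q11,q19} A15={q3,q13} A23={q4,q7,q16} A34={q2,q20} A45={q1,q12}
components per intersection:
  A1: {q3,q6} {q11} {q13} {q19}
  A2: {q4} {q5,q19} {q7,q16} {q9,q11}
  A3: {q2,q14} {q4} {q7,q16} {q15} {q20,q21}
  A4: {q1,q10,q18} {q2} {q12} {q20}
  A5: {q1} {q3} {q8,q17} {q12} {q13}
  A12: {q11} {q19}
  A15: {q3} {q13}
  A23: {q4} {q7,q16}
  A34: {q2} {q20}
  A45: {q1} {q12}
C dims 22,10; δ0: rk 10, SNF 1^10
Ȟ^0: (22−10)−0=12 ⇒ Z^12
Ȟ^1: (10−0)−10=0 ⇒ 0
Ȟ^2: (0−0)−0=0 ⇒ 0


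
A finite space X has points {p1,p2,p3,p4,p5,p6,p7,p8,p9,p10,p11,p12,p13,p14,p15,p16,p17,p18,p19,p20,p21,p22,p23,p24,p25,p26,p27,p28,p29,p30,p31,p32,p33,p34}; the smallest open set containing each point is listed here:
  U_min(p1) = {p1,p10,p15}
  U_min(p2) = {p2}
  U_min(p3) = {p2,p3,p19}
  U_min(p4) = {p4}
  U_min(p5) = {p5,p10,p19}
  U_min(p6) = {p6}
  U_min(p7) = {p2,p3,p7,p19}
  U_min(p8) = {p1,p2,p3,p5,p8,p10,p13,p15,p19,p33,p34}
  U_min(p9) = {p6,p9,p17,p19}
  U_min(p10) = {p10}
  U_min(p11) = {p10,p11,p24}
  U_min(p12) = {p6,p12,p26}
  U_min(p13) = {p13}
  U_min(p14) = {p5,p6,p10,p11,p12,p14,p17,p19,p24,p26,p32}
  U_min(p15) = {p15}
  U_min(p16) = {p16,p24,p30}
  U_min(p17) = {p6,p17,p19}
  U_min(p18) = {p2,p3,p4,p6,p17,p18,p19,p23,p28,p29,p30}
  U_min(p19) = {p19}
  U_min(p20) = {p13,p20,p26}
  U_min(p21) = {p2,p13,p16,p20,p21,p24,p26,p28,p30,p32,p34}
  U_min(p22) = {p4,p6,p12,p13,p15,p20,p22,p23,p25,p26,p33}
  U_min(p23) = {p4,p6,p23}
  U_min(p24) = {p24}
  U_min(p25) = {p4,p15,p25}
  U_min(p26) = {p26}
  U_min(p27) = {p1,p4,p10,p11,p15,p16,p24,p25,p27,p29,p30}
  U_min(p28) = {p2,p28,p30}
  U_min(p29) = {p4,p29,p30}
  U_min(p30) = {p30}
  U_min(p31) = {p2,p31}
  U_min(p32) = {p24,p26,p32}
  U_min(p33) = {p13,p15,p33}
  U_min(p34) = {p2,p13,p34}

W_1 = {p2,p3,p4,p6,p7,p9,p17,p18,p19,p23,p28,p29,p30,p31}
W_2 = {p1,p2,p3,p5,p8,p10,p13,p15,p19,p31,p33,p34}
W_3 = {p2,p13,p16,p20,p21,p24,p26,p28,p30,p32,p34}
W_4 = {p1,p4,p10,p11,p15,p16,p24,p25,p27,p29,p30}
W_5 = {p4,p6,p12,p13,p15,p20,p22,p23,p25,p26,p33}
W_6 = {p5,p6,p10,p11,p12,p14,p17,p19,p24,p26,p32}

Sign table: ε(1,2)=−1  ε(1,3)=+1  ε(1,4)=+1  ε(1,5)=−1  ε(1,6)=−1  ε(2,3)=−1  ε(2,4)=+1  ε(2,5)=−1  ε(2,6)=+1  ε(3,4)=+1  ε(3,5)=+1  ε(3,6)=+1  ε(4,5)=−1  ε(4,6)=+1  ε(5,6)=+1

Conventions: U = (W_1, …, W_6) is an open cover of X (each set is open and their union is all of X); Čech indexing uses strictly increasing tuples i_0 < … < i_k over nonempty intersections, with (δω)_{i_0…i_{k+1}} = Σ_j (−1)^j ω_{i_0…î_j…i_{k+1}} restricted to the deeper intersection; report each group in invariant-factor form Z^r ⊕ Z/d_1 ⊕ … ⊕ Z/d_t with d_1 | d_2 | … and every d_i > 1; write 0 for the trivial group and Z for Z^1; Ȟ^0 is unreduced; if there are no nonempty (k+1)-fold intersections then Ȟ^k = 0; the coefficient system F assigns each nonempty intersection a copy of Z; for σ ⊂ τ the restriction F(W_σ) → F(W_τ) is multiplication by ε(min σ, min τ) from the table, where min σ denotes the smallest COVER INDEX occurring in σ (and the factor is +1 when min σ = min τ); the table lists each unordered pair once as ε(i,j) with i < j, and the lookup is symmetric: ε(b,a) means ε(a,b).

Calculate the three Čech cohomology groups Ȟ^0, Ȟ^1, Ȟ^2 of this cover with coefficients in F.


nonempty overlaps:
  W12={p2,p3,p19,p31} W13={p2,p28,p30} W14={p4,p29,p30} W15={p4,p6,p23} W16={p6,p17,p19} W23={p2,p13,p34} W24={p1,p10,p15} W25={p13,p15,p33} W26={p5,p10,p19} W34={p16,p24,p30} W35={p13,p20,p26} W36={p24,p26,p32} W45={p4,p15,p25} W46={p10,p11,p24} W56={p6,p12,p26}
  W123={p2} W126={p19} W134={p30} W145={p4} W156={p6} W235={p13} W245={p15} W246={p10} W346={p24} W356={p26}
C dims 6,15,10; δ0: rk 6, SNF 1^5·2; δ1: rk 9, SNF 1^9
degree 0: 6−6−0 = 0 → Ȟ^0 ≅ 0
degree 1: 15−9−6 = 0 plus torsion [2] → Ȟ^1 ≅ Z/2
degree 2: 10−0−9 = 1 → Ȟ^2 ≅ Z

Ȟ^0 ≅ 0; Ȟ^1 ≅ Z/2; Ȟ^2 ≅ Z


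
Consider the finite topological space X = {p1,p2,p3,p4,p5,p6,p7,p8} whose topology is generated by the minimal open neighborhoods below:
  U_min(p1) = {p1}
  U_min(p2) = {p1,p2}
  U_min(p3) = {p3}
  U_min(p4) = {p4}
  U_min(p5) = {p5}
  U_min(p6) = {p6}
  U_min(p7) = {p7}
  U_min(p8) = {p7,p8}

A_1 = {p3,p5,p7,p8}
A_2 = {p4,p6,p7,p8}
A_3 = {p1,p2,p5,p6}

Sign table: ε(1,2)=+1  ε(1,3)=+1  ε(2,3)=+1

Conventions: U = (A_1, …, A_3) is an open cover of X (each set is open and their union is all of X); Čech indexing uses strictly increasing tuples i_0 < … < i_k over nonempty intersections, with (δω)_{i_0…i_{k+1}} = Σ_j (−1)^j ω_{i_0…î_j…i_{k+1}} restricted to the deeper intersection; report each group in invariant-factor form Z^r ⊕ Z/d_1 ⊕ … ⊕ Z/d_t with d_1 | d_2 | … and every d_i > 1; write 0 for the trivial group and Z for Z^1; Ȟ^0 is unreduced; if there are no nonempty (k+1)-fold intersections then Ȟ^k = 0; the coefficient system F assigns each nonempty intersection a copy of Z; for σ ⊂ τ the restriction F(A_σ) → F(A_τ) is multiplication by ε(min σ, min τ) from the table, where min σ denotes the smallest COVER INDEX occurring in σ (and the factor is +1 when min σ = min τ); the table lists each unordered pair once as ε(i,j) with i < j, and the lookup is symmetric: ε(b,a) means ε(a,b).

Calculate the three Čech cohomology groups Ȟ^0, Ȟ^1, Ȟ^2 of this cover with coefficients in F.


Ȟ^0 ≅ Z,  Ȟ^1 ≅ Z,  Ȟ^2 ≅ 0

nonempty overlaps:
  A12={p7,p8} A13={p5} A23={p6}
C dims 3,3; δ0: rk 2, SNF 1^2
degree 0: 3−2−0 = 1 → Ȟ^0 ≅ Z
degree 1: 3−0−2 = 1 → Ȟ^1 ≅ Z
degree 2: 0−0−0 = 0 → Ȟ^2 ≅ 0


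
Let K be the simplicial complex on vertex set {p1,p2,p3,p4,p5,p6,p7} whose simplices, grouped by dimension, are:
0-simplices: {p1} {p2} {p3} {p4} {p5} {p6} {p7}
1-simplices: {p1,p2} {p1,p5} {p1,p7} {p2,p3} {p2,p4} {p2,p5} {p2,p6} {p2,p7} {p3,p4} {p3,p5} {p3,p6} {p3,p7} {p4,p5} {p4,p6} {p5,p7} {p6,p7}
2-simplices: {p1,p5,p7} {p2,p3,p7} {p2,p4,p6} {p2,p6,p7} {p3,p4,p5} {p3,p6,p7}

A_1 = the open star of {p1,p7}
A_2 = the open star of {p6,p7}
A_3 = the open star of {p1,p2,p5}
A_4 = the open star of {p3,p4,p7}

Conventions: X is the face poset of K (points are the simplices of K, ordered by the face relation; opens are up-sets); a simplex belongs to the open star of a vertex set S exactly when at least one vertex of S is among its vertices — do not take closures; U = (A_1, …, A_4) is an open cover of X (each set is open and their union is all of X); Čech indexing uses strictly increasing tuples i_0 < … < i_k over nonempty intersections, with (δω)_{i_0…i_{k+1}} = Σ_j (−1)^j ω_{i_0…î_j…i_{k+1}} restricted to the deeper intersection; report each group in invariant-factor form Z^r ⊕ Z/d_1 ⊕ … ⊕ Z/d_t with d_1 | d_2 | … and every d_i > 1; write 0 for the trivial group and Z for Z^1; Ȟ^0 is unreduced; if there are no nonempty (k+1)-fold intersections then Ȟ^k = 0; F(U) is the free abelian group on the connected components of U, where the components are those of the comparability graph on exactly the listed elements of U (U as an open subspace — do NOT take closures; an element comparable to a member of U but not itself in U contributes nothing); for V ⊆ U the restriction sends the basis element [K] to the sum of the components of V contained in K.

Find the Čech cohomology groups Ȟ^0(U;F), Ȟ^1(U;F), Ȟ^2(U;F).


nonempty overlaps:
  A1={{p1},{p7},{p1,p2},{p1,p5},{p1,p7},{p2,p7},{p3,p7},{p5,p7},{p6,p7},{p1,p5,p7},{p2,p3,p7},{p2,p6,p7},{p3,p6,p7}} A2={{p6},{p7},{p1,p7},{p2,p6},{p2,p7},{p3,p6},{p3,p7},{p4,p6},{p5,p7},{p6,p7},{p1,p5,p7},{p2,p3,p7},{p2,p4,p6},{p2,p6,p7},{p3,p6,p7}} A3={{p1},{p2},{p5},{p1,p2},{p1,p5},{p1,p7},{p2,p3},{p2,p4},{p2,p5},{p2,p6},{p2,p7},{p3,p5},{p4,p5},{p5,p7},{p1,p5,p7},{p2,p3,p7},{p2,p4,p6},{p2,p6,p7},{p3,p4,p5}} A4={{p3},{p4},{p7},{p1,p7},{p2,p3},{p2,p4},{p2,p7},{p3,p4},{p3,p5},{p3,p6},{p3,p7},{p4,p5},{p4,p6},{p5,p7},{p6,p7},{p1,p5,p7},{p2,p3,p7},{p2,p4,p6},{p2,p6,p7},{p3,p4,p5},{p3,p6,p7}}
  A12={{p7},{p1,p7},{p2,p7},{p3,p7},{p5,p7},{p6,p7},{p1,p5,p7},{p2,p3,p7},{p2,p6,p7},{p3,p6,p7}} A13={{p1},{p1,p2},{p1,p5},{p1,p7},{p2,p7},{p5,p7},{p1,p5,p7},{p2,p3,p7},{p2,p6,p7}} A14={{p7},{p1,p7},{p2,p7},{p3,p7},{p5,p7},{p6,p7},{p1,p5,p7},{p2,p3,p7},{p2,p6,p7},{p3,p6,p7}} A23={{p1,p7},{p2,p6},{p2,p7},{p5,p7},{p1,p5,p7},{p2,p3,p7},{p2,p4,p6},{p2,p6,p7}} A24={{p7},{p1,p7},{p2,p7},{p3,p6},{p3,p7},{p4,p6},{p5,p7},{p6,p7},{p1,p5,p7},{p2,p3,p7},{p2,p4,p6},{p2,p6,p7},{p3,p6,p7}} A34={{p1,p7},{p2,p3},{p2,p4},{p2,p7},{p3,p5},{p4,p5},{p5,p7},{p1,p5,p7},{p2,p3,p7},{p2,p4,p6},{p2,p6,p7},{p3,p4,p5}}
  A123={{p1,p7},{p2,p7},{p5,p7},{p1,p5,p7},{p2,p3,p7},{p2,p6,p7}} A124={{p7},{p1,p7},{p2,p7},{p3,p7},{p5,p7},{p6,p7},{p1,p5,p7},{p2,p3,p7},{p2,p6,p7},{p3,p6,p7}} A134={{p1,p7},{p2,p7},{p5,p7},{p1,p5,p7},{p2,p3,p7},{p2,p6,p7}} A234={{p1,p7},{p2,p7},{p5,p7},{p1,p5,p7},{p2,p3,p7},{p2,p4,p6},{p2,p6,p7}}
  A1234={{p1,p7},{p2,p7},{p5,p7},{p1,p5,p7},{p2,p3,p7},{p2,p6,p7}}
components per intersection:
  A1: {{p1},{p7},{p1,p2},{p1,p5},{p1,p7},{p2,p7},{p3,p7},{p5,p7},{p6,p7},{p1,p5,p7},{p2,p3,p7},{p2,p6,p7},{p3,p6,p7}}
  A2: {{p6},{p7},{p1,p7},{p2,p6},{p2,p7},{p3,p6},{p3,p7},{p4,p6},{p5,p7},{p6,p7},{p1,p5,p7},{p2,p3,p7},{p2,p4,p6},{p2,p6,p7},{p3,p6,p7}}
  A3: {{p1},{p2},{p5},{p1,p2},{p1,p5},{p1,p7},{p2,p3},{p2,p4},{p2,p5},{p2,p6},{p2,p7},{p3,p5},{p4,p5},{p5,p7},{p1,p5,p7},{p2,p3,p7},{p2,p4,p6},{p2,p6,p7},{p3,p4,p5}}
  A4: {{p3},{p4},{p7},{p1,p7},{p2,p3},{p2,p4},{p2,p7},{p3,p4},{p3,p5},{p3,p6},{p3,p7},{p4,p5},{p4,p6},{p5,p7},{p6,p7},{p1,p5,p7},{p2,p3,p7},{p2,p4,p6},{p2,p6,p7},{p3,p4,p5},{p3,p6,p7}}
  A12: {{p7},{p1,p7},{p2,p7},{p3,p7},{p5,p7},{p6,p7},{p1,p5,p7},{p2,p3,p7},{p2,p6,p7},{p3,p6,p7}}
  A13: {{p1},{p1,p2},{p1,p5},{p1,p7},{p5,p7},{p1,p5,p7}} {{p2,p7},{p2,p3,p7},{p2,p6,p7}}
  A14: {{p7},{p1,p7},{p2,p7},{p3,p7},{p5,p7},{p6,p7},{p1,p5,p7},{p2,p3,p7},{p2,p6,p7},{p3,p6,p7}}
  A23: {{p1,p7},{p5,p7},{p1,p5,p7}} {{p2,p6},{p2,p7},{p2,p3,p7},{p2,p4,p6},{p2,p6,p7}}
  A24: {{p7},{p1,p7},{p2,p7},{p3,p6},{p3,p7},{p5,p7},{p6,p7},{p1,p5,p7},{p2,p3,p7},{p2,p6,p7},{p3,p6,p7}} {{p4,p6},{p2,p4,p6}}
  A34: {{p1,p7},{p5,p7},{p1,p5,p7}} {{p2,p3},{p2,p7},{p2,p3,p7},{p2,p6,p7}} {{p2,p4},{p2,p4,p6}} {{p3,p5},{p4,p5},{p3,p4,p5}}
  A123: {{p1,p7},{p5,p7},{p1,p5,p7}} {{p2,p7},{p2,p3,p7},{p2,p6,p7}}
  A124: {{p7},{p1,p7},{p2,p7},{p3,p7},{p5,p7},{p6,p7},{p1,p5,p7},{p2,p3,p7},{p2,p6,p7},{p3,p6,p7}}
  A134: {{p1,p7},{p5,p7},{p1,p5,p7}} {{p2,p7},{p2,p3,p7},{p2,p6,p7}}
  A234: {{p1,p7},{p5,p7},{p1,p5,p7}} {{p2,p7},{p2,p3,p7},{p2,p6,p7}} {{p2,p4,p6}}
  A1234: {{p1,p7},{p5,p7},{p1,p5,p7}} {{p2,p7},{p2,p3,p7},{p2,p6,p7}}
C dims 4,12,8,2; δ0: rk 3, SNF 1^3; δ1: rk 6, SNF 1^6; δ2: rk 2, SNF 1^2
degree 0: 4−3−0 = 1 → Ȟ^0 ≅ Z
degree 1: 12−6−3 = 3 → Ȟ^1 ≅ Z^3
degree 2: 8−2−6 = 0 → Ȟ^2 ≅ 0

Ȟ^0 = Z; Ȟ^1 = Z^3; Ȟ^2 = 0


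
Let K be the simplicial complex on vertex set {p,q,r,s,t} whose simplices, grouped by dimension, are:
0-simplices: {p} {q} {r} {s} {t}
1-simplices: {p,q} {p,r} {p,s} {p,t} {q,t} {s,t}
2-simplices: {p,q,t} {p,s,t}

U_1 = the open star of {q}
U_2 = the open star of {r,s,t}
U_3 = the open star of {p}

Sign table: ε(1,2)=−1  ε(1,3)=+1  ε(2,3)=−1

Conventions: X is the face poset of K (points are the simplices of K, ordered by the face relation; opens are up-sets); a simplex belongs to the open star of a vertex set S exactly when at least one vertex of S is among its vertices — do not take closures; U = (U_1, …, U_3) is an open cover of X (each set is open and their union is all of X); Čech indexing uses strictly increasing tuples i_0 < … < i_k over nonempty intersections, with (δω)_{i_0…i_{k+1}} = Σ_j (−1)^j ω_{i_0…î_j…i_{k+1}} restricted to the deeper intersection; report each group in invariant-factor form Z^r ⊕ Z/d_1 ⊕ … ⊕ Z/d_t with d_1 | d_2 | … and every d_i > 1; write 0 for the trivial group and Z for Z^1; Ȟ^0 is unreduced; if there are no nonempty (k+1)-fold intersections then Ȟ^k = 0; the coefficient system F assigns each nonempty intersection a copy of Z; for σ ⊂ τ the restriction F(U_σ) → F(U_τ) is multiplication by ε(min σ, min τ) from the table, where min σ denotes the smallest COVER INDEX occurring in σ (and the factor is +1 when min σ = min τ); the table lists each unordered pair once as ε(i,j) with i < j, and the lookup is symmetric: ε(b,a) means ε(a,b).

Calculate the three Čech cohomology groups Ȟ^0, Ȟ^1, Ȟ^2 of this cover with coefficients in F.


Ȟ^0 ≅ Z, Ȟ^1 ≅ 0 and Ȟ^2 ≅ 0

nonempty intersections:
  U1={{q},{p,q},{q,t},{p,q,t}} U2={{r},{s},{t},{p,r},{p,s},{p,t},{q,t},{s,t},{p,q,t},{p,s,t}} U3={{p},{p,q},{p,r},{p,s},{p,t},{p,q,t},{p,s,t}}
  U12={{q,t},{p,q,t}} U13={{p,q},{p,q,t}} U23={{p,r},{p,s},{p,t},{p,q,t},{p,s,t}}
  U123={{p,q,t}}
C dims 3,3,1; δ0: rk 2, SNF 1^2; δ1: rk 1, SNF 1^1
Ȟ^0: (3−2)−0=1 ⇒ Z
Ȟ^1: (3−1)−2=0 ⇒ 0
Ȟ^2: (1−0)−1=0 ⇒ 0


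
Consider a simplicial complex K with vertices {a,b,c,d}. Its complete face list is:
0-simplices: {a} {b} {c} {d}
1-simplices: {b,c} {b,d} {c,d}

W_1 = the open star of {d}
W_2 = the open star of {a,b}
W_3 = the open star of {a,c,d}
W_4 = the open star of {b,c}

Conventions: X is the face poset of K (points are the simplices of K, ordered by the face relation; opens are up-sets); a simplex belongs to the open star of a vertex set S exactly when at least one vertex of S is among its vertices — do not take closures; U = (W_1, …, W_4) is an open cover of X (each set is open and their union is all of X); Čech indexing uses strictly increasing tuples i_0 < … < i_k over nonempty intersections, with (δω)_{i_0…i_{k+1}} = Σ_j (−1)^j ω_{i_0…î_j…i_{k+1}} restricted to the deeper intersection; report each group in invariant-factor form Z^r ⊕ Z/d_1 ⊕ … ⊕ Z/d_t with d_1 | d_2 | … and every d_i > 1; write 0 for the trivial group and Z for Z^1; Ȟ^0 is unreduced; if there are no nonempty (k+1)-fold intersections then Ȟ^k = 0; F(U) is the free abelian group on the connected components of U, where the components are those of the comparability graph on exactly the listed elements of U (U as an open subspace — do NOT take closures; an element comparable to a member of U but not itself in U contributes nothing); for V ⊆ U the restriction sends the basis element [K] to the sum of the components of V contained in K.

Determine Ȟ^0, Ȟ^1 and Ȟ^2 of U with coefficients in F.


nonempty intersections:
  W1={{d},{b,d},{c,d}} W2={{a},{b},{b,c},{b,d}} W3={{a},{c},{d},{b,c},{b,d},{c,d}} W4={{b},{c},{b,c},{b,d},{c,d}}
  W12={{b,d}} W13={{d},{b,d},{c,d}} W14={{b,d},{c,d}} W23={{a},{b,c},{b,d}} W24={{b},{b,c},{b,d}} W34={{c},{b,c},{b,d},{c,d}}
  W123={{b,d}} W124={{b,d}} W134={{b,d},{c,d}} W234={{b,c},{b,d}}
  W1234={{b,d}}
components per intersection:
  W1: {{d},{b,d},{c,d}}
  W2: {{a}} {{b},{b,c},{b,d}}
  W3: {{a}} {{c},{d},{b,c},{b,d},{c,d}}
  W4: {{b},{c},{b,c},{b,d},{c,d}}
  W12: {{b,d}}
  W13: {{d},{b,d},{c,d}}
  W14: {{b,d}} {{c,d}}
  W23: {{a}} {{b,c}} {{b,d}}
  W24: {{b},{b,c},{b,d}}
  W34: {{c},{b,c},{c,d}} {{b,d}}
  W123: {{b,d}}
  W124: {{b,d}}
  W134: {{b,d}} {{c,d}}
  W234: {{b,c}} {{b,d}}
  W1234: {{b,d}}
C dims 6,10,6,1; δ0: rk 4, SNF 1^4; δ1: rk 5, SNF 1^5; δ2: rk 1, SNF 1^1
Ȟ^0: (6−4)−0=2 ⇒ Z^2
Ȟ^1: (10−5)−4=1 ⇒ Z
Ȟ^2: (6−1)−5=0 ⇒ 0

Ȟ^0 ≅ Z^2; Ȟ^1 ≅ Z; Ȟ^2 ≅ 0
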